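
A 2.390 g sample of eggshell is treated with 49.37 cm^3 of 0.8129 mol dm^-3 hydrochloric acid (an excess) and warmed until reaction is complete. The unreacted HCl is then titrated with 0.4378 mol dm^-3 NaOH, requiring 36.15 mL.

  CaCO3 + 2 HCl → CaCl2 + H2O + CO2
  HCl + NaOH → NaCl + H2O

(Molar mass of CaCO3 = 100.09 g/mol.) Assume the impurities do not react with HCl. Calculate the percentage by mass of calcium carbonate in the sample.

50.90 %

n(HCl) added = 0.04937 × 0.8129 = 0.04013 mol
n(NaOH) used in back-titration = 0.03615 × 0.4378 = 0.01583 mol
n(HCl) left over = 0.01583 mol (1:1 ratio)
n(HCl) consumed by analyte = 0.04013 − 0.01583 = 0.02431 mol
From the 1:2 ratio, n(CaCO3) = 1/2 × 0.02431 = 0.01215 mol
mass of CaCO3 = 0.01215 × 100.09 = 1.216 g
% CaCO3 = 1.216 / 2.390 × 100 = 50.90 %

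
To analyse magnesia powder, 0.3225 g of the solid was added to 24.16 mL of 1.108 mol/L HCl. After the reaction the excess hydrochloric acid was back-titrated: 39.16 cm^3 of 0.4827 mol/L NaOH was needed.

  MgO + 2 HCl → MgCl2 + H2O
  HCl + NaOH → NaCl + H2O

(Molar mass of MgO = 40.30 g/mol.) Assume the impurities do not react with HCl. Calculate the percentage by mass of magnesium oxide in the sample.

n(HCl) added = 0.02416 × 1.108 = 0.02677 mol
n(NaOH) used in back-titration = 0.03916 × 0.4827 = 0.01890 mol
n(HCl) left over = 0.01890 mol (1:1 ratio)
n(HCl) consumed by analyte = 0.02677 − 0.01890 = 7.867 × 10^-3 mol
From the 1:2 ratio, n(MgO) = 1/2 × 7.867 × 10^-3 = 3.933 × 10^-3 mol
mass of MgO = 3.933 × 10^-3 × 40.30 = 0.1585 g
% MgO = 0.1585 / 0.3225 × 100 = 49.15 %

49.15 %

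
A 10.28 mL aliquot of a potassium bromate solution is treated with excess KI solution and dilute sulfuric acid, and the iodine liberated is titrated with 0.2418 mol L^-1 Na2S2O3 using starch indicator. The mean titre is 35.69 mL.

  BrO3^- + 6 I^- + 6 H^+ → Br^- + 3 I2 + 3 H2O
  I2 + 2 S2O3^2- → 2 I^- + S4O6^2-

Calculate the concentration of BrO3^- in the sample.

0.1399 mol/L

n(S2O3^2-) = 0.03569 × 0.2418 = 8.630 × 10^-3 mol
n(I2) = n(S2O3^2-)/2 = 4.315 × 10^-3 mol
From the 1:3 ratio, n(BrO3^-) in the aliquot = 1/3 × 4.315 × 10^-3 = 1.438 × 10^-3 mol
[BrO3^-] = 1.438 × 10^-3 / 0.01028 = 0.1399 mol/L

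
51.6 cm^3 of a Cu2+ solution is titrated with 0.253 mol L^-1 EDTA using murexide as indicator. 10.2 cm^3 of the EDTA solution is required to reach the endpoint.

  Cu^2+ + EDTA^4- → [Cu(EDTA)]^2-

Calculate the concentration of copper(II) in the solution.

n(EDTA) = 0.0102 L × 0.253 mol/L = 2.58 × 10^-3 mol
n(Cu2+) = 2.58 × 10^-3 mol (1:1 mole ratio)
[Cu2+] = 2.58 × 10^-3 mol / 0.0516 L = 0.0500 mol/L

0.0500 mol/L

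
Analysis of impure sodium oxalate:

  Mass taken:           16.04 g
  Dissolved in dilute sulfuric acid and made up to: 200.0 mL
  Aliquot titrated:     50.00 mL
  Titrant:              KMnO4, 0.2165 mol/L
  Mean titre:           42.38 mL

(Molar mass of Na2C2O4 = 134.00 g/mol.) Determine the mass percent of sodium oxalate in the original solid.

2 MnO4^- + 5 C2O4^2- + 16 H^+ → 2 Mn^2+ + 10 CO2 + 8 H2O
n(KMnO4) per titration = 0.04238 × 0.2165 = 9.175 × 10^-3 mol
From the 5:2 ratio, n(Na2C2O4) in each aliquot = 5/2 × 9.175 × 10^-3 = 0.02294 mol
n(Na2C2O4) in the whole flask = 0.02294 × 200.0/50.00 = 0.09175 mol
mass of Na2C2O4 = 0.09175 × 134.00 = 12.29 g
% Na2C2O4 = 12.29 / 16.04 × 100 = 76.65 %

76.65 %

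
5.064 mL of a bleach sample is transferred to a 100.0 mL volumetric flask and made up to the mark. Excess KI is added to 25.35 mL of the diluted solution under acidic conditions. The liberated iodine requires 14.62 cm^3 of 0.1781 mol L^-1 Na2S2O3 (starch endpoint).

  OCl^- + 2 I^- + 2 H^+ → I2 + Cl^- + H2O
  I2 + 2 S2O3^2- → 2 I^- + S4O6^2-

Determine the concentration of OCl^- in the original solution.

1.014 mol/L

n(S2O3^2-) = 0.01462 × 0.1781 = 2.604 × 10^-3 mol
n(I2) = n(S2O3^2-)/2 = 1.302 × 10^-3 mol
n(OCl^-) in the aliquot = 1.302 × 10^-3 mol (1:1 ratio)
[OCl^-]_dilute = 1.302 × 10^-3 / 0.02535 = 0.05136 mol/L
[OCl^-]_original = 0.05136 × 100.0/5.064 = 1.014 mol/L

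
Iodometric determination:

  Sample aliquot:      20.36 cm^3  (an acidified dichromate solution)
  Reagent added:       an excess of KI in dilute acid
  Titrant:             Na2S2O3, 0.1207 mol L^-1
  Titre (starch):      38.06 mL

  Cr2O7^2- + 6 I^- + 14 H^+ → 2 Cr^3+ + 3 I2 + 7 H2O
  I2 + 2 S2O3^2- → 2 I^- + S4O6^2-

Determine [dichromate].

n(S2O3^2-) = 0.03806 × 0.1207 = 4.594 × 10^-3 mol
n(I2) = n(S2O3^2-)/2 = 2.297 × 10^-3 mol
From the 1:3 ratio, n(Cr2O7^2-) in the aliquot = 1/3 × 2.297 × 10^-3 = 7.656 × 10^-4 mol
[Cr2O7^2-] = 7.656 × 10^-4 / 0.02036 = 0.03761 mol/L

0.03761 mol/L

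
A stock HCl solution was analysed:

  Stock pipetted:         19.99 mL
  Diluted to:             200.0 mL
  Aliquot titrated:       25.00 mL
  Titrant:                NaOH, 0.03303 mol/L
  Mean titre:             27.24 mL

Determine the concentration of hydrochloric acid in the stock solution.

0.3601 mol/L

HCl + NaOH → NaCl + H2O
n(NaOH) = 0.02724 × 0.03303 = 8.997 × 10^-4 mol
n(HCl) in the aliquot = 8.997 × 10^-4 mol (1:1 ratio)
[HCl]_dilute = 8.997 × 10^-4 / 0.02500 = 0.03599 mol/L
Dilution factor = 200.0 / 19.99 = 10.01
[HCl]_stock = 0.03599 × 10.01 = 0.3601 mol/L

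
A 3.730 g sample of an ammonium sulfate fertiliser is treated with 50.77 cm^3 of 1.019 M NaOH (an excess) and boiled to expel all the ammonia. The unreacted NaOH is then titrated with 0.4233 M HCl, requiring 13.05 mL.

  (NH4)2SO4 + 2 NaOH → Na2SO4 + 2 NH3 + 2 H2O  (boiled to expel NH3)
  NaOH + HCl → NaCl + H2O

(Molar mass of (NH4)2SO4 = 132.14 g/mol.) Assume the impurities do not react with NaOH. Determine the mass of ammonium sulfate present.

n(NaOH) added = 0.05077 × 1.019 = 0.05173 mol
n(HCl) used in back-titration = 0.01305 × 0.4233 = 5.524 × 10^-3 mol
n(NaOH) left over = 5.524 × 10^-3 mol (1:1 ratio)
n(NaOH) consumed by analyte = 0.05173 − 5.524 × 10^-3 = 0.04621 mol
From the 1:2 ratio, n((NH4)2SO4) = 1/2 × 0.04621 = 0.02311 mol
mass of (NH4)2SO4 = 0.02311 × 132.14 = 3.053 g

3.053 g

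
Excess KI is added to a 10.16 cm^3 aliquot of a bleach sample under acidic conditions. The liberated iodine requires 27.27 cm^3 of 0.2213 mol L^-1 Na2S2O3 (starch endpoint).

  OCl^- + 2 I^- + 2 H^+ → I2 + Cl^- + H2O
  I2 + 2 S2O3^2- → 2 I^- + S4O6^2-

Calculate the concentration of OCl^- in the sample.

n(S2O3^2-) = 0.02727 × 0.2213 = 6.035 × 10^-3 mol
n(I2) = n(S2O3^2-)/2 = 3.017 × 10^-3 mol
n(OCl^-) in the aliquot = 3.017 × 10^-3 mol (1:1 ratio)
[OCl^-] = 3.017 × 10^-3 / 0.01016 = 0.2970 mol/L

0.2970 mol/L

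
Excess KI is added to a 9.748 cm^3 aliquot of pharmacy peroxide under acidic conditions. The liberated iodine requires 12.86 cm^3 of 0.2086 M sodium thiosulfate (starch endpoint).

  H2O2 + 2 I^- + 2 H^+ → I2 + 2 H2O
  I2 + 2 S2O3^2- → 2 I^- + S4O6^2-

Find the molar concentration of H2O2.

n(S2O3^2-) = 0.01286 × 0.2086 = 2.683 × 10^-3 mol
n(I2) = n(S2O3^2-)/2 = 1.341 × 10^-3 mol
n(H2O2) in the aliquot = 1.341 × 10^-3 mol (1:1 ratio)
[H2O2] = 1.341 × 10^-3 / 0.009748 = 0.1376 mol/L

0.1376 M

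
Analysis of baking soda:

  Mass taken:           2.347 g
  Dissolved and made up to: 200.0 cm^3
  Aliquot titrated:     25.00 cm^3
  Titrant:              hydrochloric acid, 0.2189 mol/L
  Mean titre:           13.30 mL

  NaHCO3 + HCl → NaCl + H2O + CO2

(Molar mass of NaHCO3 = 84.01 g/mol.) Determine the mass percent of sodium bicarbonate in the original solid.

83.37 %

n(HCl) per titration = 0.01330 × 0.2189 = 2.911 × 10^-3 mol
n(NaHCO3) in each aliquot = 2.911 × 10^-3 mol (1:1 ratio)
n(NaHCO3) in the whole flask = 2.911 × 10^-3 × 200.0/25.00 = 0.02329 mol
mass of NaHCO3 = 0.02329 × 84.01 = 1.957 g
% NaHCO3 = 1.957 / 2.347 × 100 = 83.37 %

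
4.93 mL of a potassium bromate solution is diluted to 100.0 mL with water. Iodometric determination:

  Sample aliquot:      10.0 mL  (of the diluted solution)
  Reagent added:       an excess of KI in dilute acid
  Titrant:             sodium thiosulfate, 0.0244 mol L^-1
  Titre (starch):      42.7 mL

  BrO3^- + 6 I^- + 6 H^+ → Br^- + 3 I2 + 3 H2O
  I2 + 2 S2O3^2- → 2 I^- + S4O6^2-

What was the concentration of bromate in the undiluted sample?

0.352 mol/L

n(S2O3^2-) = 0.0427 × 0.0244 = 1.04 × 10^-3 mol
n(I2) = n(S2O3^2-)/2 = 5.21 × 10^-4 mol
From the 1:3 ratio, n(BrO3^-) in the aliquot = 1/3 × 5.21 × 10^-4 = 1.74 × 10^-4 mol
[BrO3^-]_dilute = 1.74 × 10^-4 / 0.0100 = 0.0174 mol/L
[BrO3^-]_original = 0.0174 × 100.0/4.93 = 0.352 mol/L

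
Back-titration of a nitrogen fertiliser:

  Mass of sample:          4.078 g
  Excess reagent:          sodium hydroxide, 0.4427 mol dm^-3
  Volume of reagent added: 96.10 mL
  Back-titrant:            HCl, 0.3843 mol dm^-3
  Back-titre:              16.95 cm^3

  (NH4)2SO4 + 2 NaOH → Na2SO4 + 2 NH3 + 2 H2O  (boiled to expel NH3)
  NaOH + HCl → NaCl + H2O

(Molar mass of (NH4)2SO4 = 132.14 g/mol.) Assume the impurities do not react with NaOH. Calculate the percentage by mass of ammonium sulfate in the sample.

58.37 %

n(NaOH) added = 0.09610 × 0.4427 = 0.04254 mol
n(HCl) used in back-titration = 0.01695 × 0.3843 = 6.514 × 10^-3 mol
n(NaOH) left over = 6.514 × 10^-3 mol (1:1 ratio)
n(NaOH) consumed by analyte = 0.04254 − 6.514 × 10^-3 = 0.03603 mol
From the 1:2 ratio, n((NH4)2SO4) = 1/2 × 0.03603 = 0.01801 mol
mass of (NH4)2SO4 = 0.01801 × 132.14 = 2.380 g
% (NH4)2SO4 = 2.380 / 4.078 × 100 = 58.37 %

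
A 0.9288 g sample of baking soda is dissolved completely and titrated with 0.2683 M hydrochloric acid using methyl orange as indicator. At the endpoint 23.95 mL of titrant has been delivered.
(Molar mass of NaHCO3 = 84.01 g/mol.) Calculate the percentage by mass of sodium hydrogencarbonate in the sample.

58.12 %

NaHCO3 + HCl → NaCl + H2O + CO2
n(HCl) = 0.02395 L × 0.2683 mol/L = 6.426 × 10^-3 mol
n(NaHCO3) = 6.426 × 10^-3 mol (1:1 ratio)
mass of NaHCO3 = 6.426 × 10^-3 × 84.01 g/mol = 0.5398 g
% NaHCO3 = 0.5398 / 0.9288 × 100 = 58.12 %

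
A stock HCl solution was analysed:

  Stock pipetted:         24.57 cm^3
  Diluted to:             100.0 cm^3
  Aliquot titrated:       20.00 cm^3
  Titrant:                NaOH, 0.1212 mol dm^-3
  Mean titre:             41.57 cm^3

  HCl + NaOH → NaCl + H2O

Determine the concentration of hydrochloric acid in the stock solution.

n(NaOH) = 0.04157 × 0.1212 = 5.038 × 10^-3 mol
n(HCl) in the aliquot = 5.038 × 10^-3 mol (1:1 ratio)
[HCl]_dilute = 5.038 × 10^-3 / 0.02000 = 0.2519 mol/L
Dilution factor = 100.0 / 24.57 = 4.070
[HCl]_stock = 0.2519 × 4.070 = 1.025 mol/L

1.025 mol/L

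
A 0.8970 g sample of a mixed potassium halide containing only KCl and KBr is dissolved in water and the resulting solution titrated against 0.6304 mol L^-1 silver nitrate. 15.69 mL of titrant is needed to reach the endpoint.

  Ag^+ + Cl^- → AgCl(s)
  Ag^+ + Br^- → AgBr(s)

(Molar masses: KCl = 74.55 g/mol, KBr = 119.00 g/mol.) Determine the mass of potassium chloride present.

n(AgNO3) = 0.01569 × 0.6304 = 9.891 × 10^-3 mol
Let x = n(KCl), y = n(KBr).
Titrant: 1x + 1y = 9.891 × 10^-3;  mass: 74.55x + 119.00y = 0.8970
Solving, x = 6.300 × 10^-3 mol, y = 3.591 × 10^-3 mol
mass of KCl = 6.300 × 10^-3 × 74.55 = 0.4697 g

0.4697 g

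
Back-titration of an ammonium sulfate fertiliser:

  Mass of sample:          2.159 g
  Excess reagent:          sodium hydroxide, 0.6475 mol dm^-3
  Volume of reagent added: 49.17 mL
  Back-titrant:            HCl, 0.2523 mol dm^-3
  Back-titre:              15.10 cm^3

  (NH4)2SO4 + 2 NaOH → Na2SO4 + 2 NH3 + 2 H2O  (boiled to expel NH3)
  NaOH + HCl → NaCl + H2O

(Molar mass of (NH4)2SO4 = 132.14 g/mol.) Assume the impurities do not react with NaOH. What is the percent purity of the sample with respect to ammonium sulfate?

85.77 %

n(NaOH) added = 0.04917 × 0.6475 = 0.03184 mol
n(HCl) used in back-titration = 0.01510 × 0.2523 = 3.810 × 10^-3 mol
n(NaOH) left over = 3.810 × 10^-3 mol (1:1 ratio)
n(NaOH) consumed by analyte = 0.03184 − 3.810 × 10^-3 = 0.02803 mol
From the 1:2 ratio, n((NH4)2SO4) = 1/2 × 0.02803 = 0.01401 mol
mass of (NH4)2SO4 = 0.01401 × 132.14 = 1.852 g
% (NH4)2SO4 = 1.852 / 2.159 × 100 = 85.77 %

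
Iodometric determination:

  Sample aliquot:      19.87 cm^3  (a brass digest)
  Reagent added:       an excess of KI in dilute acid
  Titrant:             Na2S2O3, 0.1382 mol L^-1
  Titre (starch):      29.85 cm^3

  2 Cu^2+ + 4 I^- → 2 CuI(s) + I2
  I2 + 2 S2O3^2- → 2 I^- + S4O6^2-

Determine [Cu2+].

0.2076 mol/L

n(S2O3^2-) = 0.02985 × 0.1382 = 4.125 × 10^-3 mol
n(I2) = n(S2O3^2-)/2 = 2.063 × 10^-3 mol
From the 2:1 ratio, n(Cu2+) in the aliquot = 2/1 × 2.063 × 10^-3 = 4.125 × 10^-3 mol
[Cu2+] = 4.125 × 10^-3 / 0.01987 = 0.2076 mol/L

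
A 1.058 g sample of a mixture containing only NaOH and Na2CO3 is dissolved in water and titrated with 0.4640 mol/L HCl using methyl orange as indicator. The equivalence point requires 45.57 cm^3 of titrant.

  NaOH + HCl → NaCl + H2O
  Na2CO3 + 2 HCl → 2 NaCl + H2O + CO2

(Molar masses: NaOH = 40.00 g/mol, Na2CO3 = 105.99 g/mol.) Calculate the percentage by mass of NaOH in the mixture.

18.20 %

n(HCl) = 0.04557 × 0.4640 = 0.02114 mol
Let x = n(NaOH), y = n(Na2CO3).
Titrant: 1x + 2y = 0.02114;  mass: 40.00x + 105.99y = 1.058
Solving, x = 4.814 × 10^-3 mol, y = 8.165 × 10^-3 mol
mass of NaOH = 4.814 × 10^-3 × 40.00 = 0.1925 g
% NaOH = 0.1925 / 1.058 × 100 = 18.20 %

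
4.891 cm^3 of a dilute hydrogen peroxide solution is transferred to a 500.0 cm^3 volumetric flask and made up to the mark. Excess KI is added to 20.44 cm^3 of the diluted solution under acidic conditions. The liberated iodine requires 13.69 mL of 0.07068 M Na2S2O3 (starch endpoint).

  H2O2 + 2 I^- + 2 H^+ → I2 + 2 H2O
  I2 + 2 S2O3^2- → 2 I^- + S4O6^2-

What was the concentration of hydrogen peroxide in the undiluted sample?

2.420 M

n(S2O3^2-) = 0.01369 × 0.07068 = 9.676 × 10^-4 mol
n(I2) = n(S2O3^2-)/2 = 4.838 × 10^-4 mol
n(H2O2) in the aliquot = 4.838 × 10^-4 mol (1:1 ratio)
[H2O2]_dilute = 4.838 × 10^-4 / 0.02044 = 0.02367 mol/L
[H2O2]_original = 0.02367 × 500.0/4.891 = 2.420 mol/L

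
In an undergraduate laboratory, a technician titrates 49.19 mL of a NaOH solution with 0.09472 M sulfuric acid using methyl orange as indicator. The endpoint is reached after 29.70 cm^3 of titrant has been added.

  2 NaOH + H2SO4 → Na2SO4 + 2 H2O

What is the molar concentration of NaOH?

n(H2SO4) = 0.02970 L × 0.09472 mol/L = 2.813 × 10^-3 mol
From the 2:1 mole ratio, n(NaOH) = 2/1 × 2.813 × 10^-3 = 5.626 × 10^-3 mol
[NaOH] = 5.626 × 10^-3 mol / 0.04919 L = 0.1144 mol/L

0.1144 M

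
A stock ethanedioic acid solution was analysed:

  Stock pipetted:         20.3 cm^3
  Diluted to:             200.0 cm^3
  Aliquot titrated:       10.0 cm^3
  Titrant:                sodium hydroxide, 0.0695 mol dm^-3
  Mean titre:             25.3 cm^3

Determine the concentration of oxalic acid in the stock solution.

H2C2O4 + 2 NaOH → Na2C2O4 + 2 H2O
n(NaOH) = 0.0253 × 0.0695 = 1.76 × 10^-3 mol
From the 1:2 ratio, n(H2C2O4) in the aliquot = 1/2 × 1.76 × 10^-3 = 8.79 × 10^-4 mol
[H2C2O4]_dilute = 8.79 × 10^-4 / 0.0100 = 0.0879 mol/L
Dilution factor = 200.0 / 20.3 = 9.852
[H2C2O4]_stock = 0.0879 × 9.852 = 0.866 mol/L

0.866 mol/L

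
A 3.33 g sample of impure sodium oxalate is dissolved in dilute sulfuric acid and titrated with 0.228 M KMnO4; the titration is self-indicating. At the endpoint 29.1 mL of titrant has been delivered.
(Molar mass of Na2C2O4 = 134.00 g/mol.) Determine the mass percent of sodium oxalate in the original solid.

66.7 %

2 MnO4^- + 5 C2O4^2- + 16 H^+ → 2 Mn^2+ + 10 CO2 + 8 H2O
n(KMnO4) = 0.0291 L × 0.228 mol/L = 6.63 × 10^-3 mol
From the 5:2 ratio, n(Na2C2O4) = 5/2 × 6.63 × 10^-3 = 0.0166 mol
mass of Na2C2O4 = 0.0166 × 134.00 g/mol = 2.22 g
% Na2C2O4 = 2.22 / 3.33 × 100 = 66.7 %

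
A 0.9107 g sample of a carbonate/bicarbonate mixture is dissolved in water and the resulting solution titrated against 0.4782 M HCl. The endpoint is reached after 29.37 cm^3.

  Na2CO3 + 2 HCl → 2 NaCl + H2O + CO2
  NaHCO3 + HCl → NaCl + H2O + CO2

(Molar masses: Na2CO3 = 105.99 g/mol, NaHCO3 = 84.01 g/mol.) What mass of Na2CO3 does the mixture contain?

n(HCl) = 0.02937 × 0.4782 = 0.01404 mol
Let x = n(Na2CO3), y = n(NaHCO3).
Titrant: 2x + 1y = 0.01404;  mass: 105.99x + 84.01y = 0.9107
Solving, x = 4.340 × 10^-3 mol, y = 5.365 × 10^-3 mol
mass of Na2CO3 = 4.340 × 10^-3 × 105.99 = 0.4600 g

0.4600 g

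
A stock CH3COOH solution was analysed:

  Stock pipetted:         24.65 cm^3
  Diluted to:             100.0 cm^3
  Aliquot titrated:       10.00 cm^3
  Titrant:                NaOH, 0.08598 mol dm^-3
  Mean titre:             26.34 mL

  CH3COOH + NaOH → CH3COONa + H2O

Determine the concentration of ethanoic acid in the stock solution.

n(NaOH) = 0.02634 × 0.08598 = 2.265 × 10^-3 mol
n(CH3COOH) in the aliquot = 2.265 × 10^-3 mol (1:1 ratio)
[CH3COOH]_dilute = 2.265 × 10^-3 / 0.01000 = 0.2265 mol/L
Dilution factor = 100.0 / 24.65 = 4.057
[CH3COOH]_stock = 0.2265 × 4.057 = 0.9187 mol/L

0.9187 mol/L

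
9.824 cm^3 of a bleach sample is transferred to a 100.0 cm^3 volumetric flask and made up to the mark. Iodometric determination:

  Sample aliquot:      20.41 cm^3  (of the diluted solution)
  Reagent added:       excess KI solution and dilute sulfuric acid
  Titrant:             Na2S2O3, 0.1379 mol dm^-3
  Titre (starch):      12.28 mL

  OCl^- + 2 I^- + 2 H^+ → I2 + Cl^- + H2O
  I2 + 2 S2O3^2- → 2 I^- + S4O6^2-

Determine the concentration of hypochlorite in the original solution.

n(S2O3^2-) = 0.01228 × 0.1379 = 1.693 × 10^-3 mol
n(I2) = n(S2O3^2-)/2 = 8.467 × 10^-4 mol
n(OCl^-) in the aliquot = 8.467 × 10^-4 mol (1:1 ratio)
[OCl^-]_dilute = 8.467 × 10^-4 / 0.02041 = 0.04148 mol/L
[OCl^-]_original = 0.04148 × 100.0/9.824 = 0.4223 mol/L

0.4223 mol/L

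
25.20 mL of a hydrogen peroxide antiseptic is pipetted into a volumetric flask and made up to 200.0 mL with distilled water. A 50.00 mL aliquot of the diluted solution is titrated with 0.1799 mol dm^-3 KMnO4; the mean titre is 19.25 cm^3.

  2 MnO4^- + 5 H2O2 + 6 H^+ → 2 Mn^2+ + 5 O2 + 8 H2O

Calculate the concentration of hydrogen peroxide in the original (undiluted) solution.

n(KMnO4) = 0.01925 × 0.1799 = 3.463 × 10^-3 mol
From the 5:2 ratio, n(H2O2) in the aliquot = 5/2 × 3.463 × 10^-3 = 8.658 × 10^-3 mol
[H2O2]_dilute = 8.658 × 10^-3 / 0.05000 = 0.1732 mol/L
Dilution factor = 200.0 / 25.20 = 7.937
[H2O2]_stock = 0.1732 × 7.937 = 1.374 mol/L

1.374 mol/L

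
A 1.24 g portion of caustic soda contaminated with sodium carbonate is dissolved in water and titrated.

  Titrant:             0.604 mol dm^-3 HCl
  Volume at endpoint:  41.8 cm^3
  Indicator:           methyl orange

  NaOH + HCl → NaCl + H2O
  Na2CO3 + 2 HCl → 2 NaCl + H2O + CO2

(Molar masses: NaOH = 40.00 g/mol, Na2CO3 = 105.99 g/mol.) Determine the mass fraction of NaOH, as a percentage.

n(HCl) = 0.0418 × 0.604 = 0.0252 mol
Let x = n(NaOH), y = n(Na2CO3).
Titrant: 1x + 2y = 0.0252;  mass: 40.00x + 105.99y = 1.24
Solving, x = 7.54 × 10^-3 mol, y = 8.85 × 10^-3 mol
mass of NaOH = 7.54 × 10^-3 × 40.00 = 0.302 g
% NaOH = 0.302 / 1.24 × 100 = 24.3 %

24.3 %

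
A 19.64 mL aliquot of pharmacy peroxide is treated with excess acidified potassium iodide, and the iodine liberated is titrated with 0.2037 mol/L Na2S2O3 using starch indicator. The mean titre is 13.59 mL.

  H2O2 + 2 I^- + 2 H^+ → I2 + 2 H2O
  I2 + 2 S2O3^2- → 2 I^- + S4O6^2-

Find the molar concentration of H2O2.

0.07048 mol/L

n(S2O3^2-) = 0.01359 × 0.2037 = 2.768 × 10^-3 mol
n(I2) = n(S2O3^2-)/2 = 1.384 × 10^-3 mol
n(H2O2) in the aliquot = 1.384 × 10^-3 mol (1:1 ratio)
[H2O2] = 1.384 × 10^-3 / 0.01964 = 0.07048 mol/L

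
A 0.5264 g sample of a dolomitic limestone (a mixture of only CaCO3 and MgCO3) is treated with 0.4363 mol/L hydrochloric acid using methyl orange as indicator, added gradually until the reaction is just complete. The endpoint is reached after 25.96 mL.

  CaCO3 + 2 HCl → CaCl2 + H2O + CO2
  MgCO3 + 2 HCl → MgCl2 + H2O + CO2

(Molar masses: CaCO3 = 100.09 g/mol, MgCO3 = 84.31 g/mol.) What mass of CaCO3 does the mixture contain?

n(HCl) = 0.02596 × 0.4363 = 0.01133 mol
Let x = n(CaCO3), y = n(MgCO3).
Titrant: 2x + 2y = 0.01133;  mass: 100.09x + 84.31y = 0.5264
Solving, x = 3.101 × 10^-3 mol, y = 2.562 × 10^-3 mol
mass of CaCO3 = 3.101 × 10^-3 × 100.09 = 0.3104 g

0.3104 g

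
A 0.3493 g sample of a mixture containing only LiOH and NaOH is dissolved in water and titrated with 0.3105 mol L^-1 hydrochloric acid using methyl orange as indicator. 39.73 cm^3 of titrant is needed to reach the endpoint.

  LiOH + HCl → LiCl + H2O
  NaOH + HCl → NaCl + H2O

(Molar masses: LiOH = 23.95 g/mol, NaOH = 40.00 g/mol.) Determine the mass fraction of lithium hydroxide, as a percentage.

n(HCl) = 0.03973 × 0.3105 = 0.01234 mol
Let x = n(LiOH), y = n(NaOH).
Titrant: 1x + 1y = 0.01234;  mass: 23.95x + 40.00y = 0.3493
Solving, x = 8.981 × 10^-3 mol, y = 3.355 × 10^-3 mol
mass of LiOH = 8.981 × 10^-3 × 23.95 = 0.2151 g
% LiOH = 0.2151 / 0.3493 × 100 = 61.58 %

61.58 %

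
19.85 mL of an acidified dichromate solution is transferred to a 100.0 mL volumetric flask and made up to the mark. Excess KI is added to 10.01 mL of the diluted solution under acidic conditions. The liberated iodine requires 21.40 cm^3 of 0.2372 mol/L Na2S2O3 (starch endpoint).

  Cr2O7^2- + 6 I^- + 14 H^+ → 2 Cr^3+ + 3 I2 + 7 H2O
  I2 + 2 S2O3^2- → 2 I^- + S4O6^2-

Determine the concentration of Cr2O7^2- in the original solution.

0.4258 mol/L

n(S2O3^2-) = 0.02140 × 0.2372 = 5.076 × 10^-3 mol
n(I2) = n(S2O3^2-)/2 = 2.538 × 10^-3 mol
From the 1:3 ratio, n(Cr2O7^2-) in the aliquot = 1/3 × 2.538 × 10^-3 = 8.460 × 10^-4 mol
[Cr2O7^2-]_dilute = 8.460 × 10^-4 / 0.01001 = 0.08452 mol/L
[Cr2O7^2-]_original = 0.08452 × 100.0/19.85 = 0.4258 mol/L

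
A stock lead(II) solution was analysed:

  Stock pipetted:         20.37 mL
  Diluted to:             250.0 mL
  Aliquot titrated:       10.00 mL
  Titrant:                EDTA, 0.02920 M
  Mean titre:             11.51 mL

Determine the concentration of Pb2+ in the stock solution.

Pb^2+ + EDTA^4- → [Pb(EDTA)]^2-
n(EDTA) = 0.01151 × 0.02920 = 3.361 × 10^-4 mol
n(Pb2+) in the aliquot = 3.361 × 10^-4 mol (1:1 ratio)
[Pb2+]_dilute = 3.361 × 10^-4 / 0.01000 = 0.03361 mol/L
Dilution factor = 250.0 / 20.37 = 12.27
[Pb2+]_stock = 0.03361 × 12.27 = 0.4125 mol/L

0.4125 M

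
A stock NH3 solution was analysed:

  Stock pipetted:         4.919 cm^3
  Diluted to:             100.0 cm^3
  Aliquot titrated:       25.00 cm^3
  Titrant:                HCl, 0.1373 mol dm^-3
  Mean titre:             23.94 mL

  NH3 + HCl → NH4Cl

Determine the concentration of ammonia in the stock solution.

2.673 mol/L

n(HCl) = 0.02394 × 0.1373 = 3.287 × 10^-3 mol
n(NH3) in the aliquot = 3.287 × 10^-3 mol (1:1 ratio)
[NH3]_dilute = 3.287 × 10^-3 / 0.02500 = 0.1315 mol/L
Dilution factor = 100.0 / 4.919 = 20.33
[NH3]_stock = 0.1315 × 20.33 = 2.673 mol/L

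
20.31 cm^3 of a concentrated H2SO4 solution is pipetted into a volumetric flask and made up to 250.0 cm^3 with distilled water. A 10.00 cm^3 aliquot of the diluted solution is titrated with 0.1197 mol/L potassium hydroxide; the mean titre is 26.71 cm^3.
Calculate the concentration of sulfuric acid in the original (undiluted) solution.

1.968 mol/L

H2SO4 + 2 KOH → K2SO4 + 2 H2O
n(KOH) = 0.02671 × 0.1197 = 3.197 × 10^-3 mol
From the 1:2 ratio, n(H2SO4) in the aliquot = 1/2 × 3.197 × 10^-3 = 1.599 × 10^-3 mol
[H2SO4]_dilute = 1.599 × 10^-3 / 0.01000 = 0.1599 mol/L
Dilution factor = 250.0 / 20.31 = 12.31
[H2SO4]_stock = 0.1599 × 12.31 = 1.968 mol/L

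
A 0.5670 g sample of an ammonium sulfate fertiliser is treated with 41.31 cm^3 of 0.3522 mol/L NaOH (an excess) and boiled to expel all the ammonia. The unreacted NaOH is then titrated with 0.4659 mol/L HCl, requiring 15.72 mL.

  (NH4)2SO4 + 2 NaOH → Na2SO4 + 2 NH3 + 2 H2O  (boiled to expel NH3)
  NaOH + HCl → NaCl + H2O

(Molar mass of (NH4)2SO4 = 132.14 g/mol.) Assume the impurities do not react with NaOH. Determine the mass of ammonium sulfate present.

n(NaOH) added = 0.04131 × 0.3522 = 0.01455 mol
n(HCl) used in back-titration = 0.01572 × 0.4659 = 7.324 × 10^-3 mol
n(NaOH) left over = 7.324 × 10^-3 mol (1:1 ratio)
n(NaOH) consumed by analyte = 0.01455 − 7.324 × 10^-3 = 7.225 × 10^-3 mol
From the 1:2 ratio, n((NH4)2SO4) = 1/2 × 7.225 × 10^-3 = 3.613 × 10^-3 mol
mass of (NH4)2SO4 = 3.613 × 10^-3 × 132.14 = 0.4774 g

0.4774 g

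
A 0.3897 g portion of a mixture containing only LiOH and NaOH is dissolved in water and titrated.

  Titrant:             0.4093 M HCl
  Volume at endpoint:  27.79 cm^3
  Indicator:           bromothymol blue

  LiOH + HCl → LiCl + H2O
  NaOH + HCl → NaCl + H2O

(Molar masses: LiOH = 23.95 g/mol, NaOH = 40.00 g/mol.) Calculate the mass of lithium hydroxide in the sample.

0.09741 g

n(HCl) = 0.02779 × 0.4093 = 0.01137 mol
Let x = n(LiOH), y = n(NaOH).
Titrant: 1x + 1y = 0.01137;  mass: 23.95x + 40.00y = 0.3897
Solving, x = 4.067 × 10^-3 mol, y = 7.307 × 10^-3 mol
mass of LiOH = 4.067 × 10^-3 × 23.95 = 0.09741 g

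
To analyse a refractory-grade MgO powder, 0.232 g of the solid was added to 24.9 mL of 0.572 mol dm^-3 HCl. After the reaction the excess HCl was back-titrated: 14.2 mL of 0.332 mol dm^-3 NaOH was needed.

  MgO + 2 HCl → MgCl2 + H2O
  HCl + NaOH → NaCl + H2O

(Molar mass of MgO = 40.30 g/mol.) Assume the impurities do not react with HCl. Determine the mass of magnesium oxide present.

n(HCl) added = 0.0249 × 0.572 = 0.0142 mol
n(NaOH) used in back-titration = 0.0142 × 0.332 = 4.71 × 10^-3 mol
n(HCl) left over = 4.71 × 10^-3 mol (1:1 ratio)
n(HCl) consumed by analyte = 0.0142 − 4.71 × 10^-3 = 9.53 × 10^-3 mol
From the 1:2 ratio, n(MgO) = 1/2 × 9.53 × 10^-3 = 4.76 × 10^-3 mol
mass of MgO = 4.76 × 10^-3 × 40.30 = 0.192 g

0.192 g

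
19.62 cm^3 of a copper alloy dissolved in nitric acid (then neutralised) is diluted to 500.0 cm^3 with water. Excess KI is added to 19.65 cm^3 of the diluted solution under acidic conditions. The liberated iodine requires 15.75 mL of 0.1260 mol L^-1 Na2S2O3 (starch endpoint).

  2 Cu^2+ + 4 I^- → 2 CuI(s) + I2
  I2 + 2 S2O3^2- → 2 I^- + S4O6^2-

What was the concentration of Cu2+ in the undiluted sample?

2.574 mol/L

n(S2O3^2-) = 0.01575 × 0.1260 = 1.984 × 10^-3 mol
n(I2) = n(S2O3^2-)/2 = 9.922 × 10^-4 mol
From the 2:1 ratio, n(Cu2+) in the aliquot = 2/1 × 9.922 × 10^-4 = 1.984 × 10^-3 mol
[Cu2+]_dilute = 1.984 × 10^-3 / 0.01965 = 0.1010 mol/L
[Cu2+]_original = 0.1010 × 500.0/19.62 = 2.574 mol/L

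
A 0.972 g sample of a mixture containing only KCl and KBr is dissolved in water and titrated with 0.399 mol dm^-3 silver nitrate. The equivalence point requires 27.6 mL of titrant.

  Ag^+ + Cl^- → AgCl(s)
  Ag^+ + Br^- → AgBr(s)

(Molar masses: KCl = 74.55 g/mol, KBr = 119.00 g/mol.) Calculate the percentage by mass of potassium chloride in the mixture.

58.4 %

n(AgNO3) = 0.0276 × 0.399 = 0.0110 mol
Let x = n(KCl), y = n(KBr).
Titrant: 1x + 1y = 0.0110;  mass: 74.55x + 119.00y = 0.972
Solving, x = 7.61 × 10^-3 mol, y = 3.40 × 10^-3 mol
mass of KCl = 7.61 × 10^-3 × 74.55 = 0.568 g
% KCl = 0.568 / 0.972 × 100 = 58.4 %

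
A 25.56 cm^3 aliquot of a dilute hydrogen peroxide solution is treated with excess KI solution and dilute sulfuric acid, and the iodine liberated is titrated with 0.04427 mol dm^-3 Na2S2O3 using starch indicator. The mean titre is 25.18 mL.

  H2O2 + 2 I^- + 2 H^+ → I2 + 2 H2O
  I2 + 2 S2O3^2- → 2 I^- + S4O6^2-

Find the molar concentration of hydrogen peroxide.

n(S2O3^2-) = 0.02518 × 0.04427 = 1.115 × 10^-3 mol
n(I2) = n(S2O3^2-)/2 = 5.574 × 10^-4 mol
n(H2O2) in the aliquot = 5.574 × 10^-4 mol (1:1 ratio)
[H2O2] = 5.574 × 10^-4 / 0.02556 = 0.02181 mol/L

0.02181 mol/L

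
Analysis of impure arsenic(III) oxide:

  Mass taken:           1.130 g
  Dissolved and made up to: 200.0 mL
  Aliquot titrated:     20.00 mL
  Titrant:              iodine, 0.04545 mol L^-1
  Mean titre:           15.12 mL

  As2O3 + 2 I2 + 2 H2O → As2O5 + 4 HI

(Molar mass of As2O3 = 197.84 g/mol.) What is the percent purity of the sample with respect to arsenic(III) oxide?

60.16 %

n(I2) per titration = 0.01512 × 0.04545 = 6.872 × 10^-4 mol
From the 1:2 ratio, n(As2O3) in each aliquot = 1/2 × 6.872 × 10^-4 = 3.436 × 10^-4 mol
n(As2O3) in the whole flask = 3.436 × 10^-4 × 200.0/20.00 = 3.436 × 10^-3 mol
mass of As2O3 = 3.436 × 10^-3 × 197.84 = 0.6798 g
% As2O3 = 0.6798 / 1.130 × 100 = 60.16 %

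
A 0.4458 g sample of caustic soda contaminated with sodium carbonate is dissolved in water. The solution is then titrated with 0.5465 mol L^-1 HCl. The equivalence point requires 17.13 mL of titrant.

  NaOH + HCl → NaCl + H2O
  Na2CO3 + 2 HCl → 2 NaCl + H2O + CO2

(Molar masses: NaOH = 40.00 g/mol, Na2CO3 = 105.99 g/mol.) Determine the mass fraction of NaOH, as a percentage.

34.74 %

n(HCl) = 0.01713 × 0.5465 = 9.362 × 10^-3 mol
Let x = n(NaOH), y = n(Na2CO3).
Titrant: 1x + 2y = 9.362 × 10^-3;  mass: 40.00x + 105.99y = 0.4458
Solving, x = 3.872 × 10^-3 mol, y = 2.745 × 10^-3 mol
mass of NaOH = 3.872 × 10^-3 × 40.00 = 0.1549 g
% NaOH = 0.1549 / 0.4458 × 100 = 34.74 %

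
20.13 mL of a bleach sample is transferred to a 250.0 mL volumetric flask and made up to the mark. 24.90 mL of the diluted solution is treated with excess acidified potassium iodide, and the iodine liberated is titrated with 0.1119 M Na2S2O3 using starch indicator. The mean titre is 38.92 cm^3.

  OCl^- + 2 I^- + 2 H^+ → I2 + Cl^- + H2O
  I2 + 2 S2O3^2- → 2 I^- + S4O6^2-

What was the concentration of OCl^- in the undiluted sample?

1.086 M

n(S2O3^2-) = 0.03892 × 0.1119 = 4.355 × 10^-3 mol
n(I2) = n(S2O3^2-)/2 = 2.178 × 10^-3 mol
n(OCl^-) in the aliquot = 2.178 × 10^-3 mol (1:1 ratio)
[OCl^-]_dilute = 2.178 × 10^-3 / 0.02490 = 0.08745 mol/L
[OCl^-]_original = 0.08745 × 250.0/20.13 = 1.086 mol/L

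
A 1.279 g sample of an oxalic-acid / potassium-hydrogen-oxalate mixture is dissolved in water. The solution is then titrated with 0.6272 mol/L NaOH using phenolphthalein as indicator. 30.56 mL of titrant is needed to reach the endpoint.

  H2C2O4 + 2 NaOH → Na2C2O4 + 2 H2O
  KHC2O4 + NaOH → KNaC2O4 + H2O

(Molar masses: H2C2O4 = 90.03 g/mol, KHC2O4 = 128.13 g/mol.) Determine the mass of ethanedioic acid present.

0.6374 g

n(NaOH) = 0.03056 × 0.6272 = 0.01917 mol
Let x = n(H2C2O4), y = n(KHC2O4).
Titrant: 2x + 1y = 0.01917;  mass: 90.03x + 128.13y = 1.279
Solving, x = 7.080 × 10^-3 mol, y = 5.007 × 10^-3 mol
mass of H2C2O4 = 7.080 × 10^-3 × 90.03 = 0.6374 g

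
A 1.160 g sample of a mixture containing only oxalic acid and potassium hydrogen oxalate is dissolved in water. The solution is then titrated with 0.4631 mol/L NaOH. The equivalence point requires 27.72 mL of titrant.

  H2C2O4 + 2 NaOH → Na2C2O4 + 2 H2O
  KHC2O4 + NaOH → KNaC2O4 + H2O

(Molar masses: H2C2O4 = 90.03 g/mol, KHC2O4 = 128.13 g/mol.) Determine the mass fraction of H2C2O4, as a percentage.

n(NaOH) = 0.02772 × 0.4631 = 0.01284 mol
Let x = n(H2C2O4), y = n(KHC2O4).
Titrant: 2x + 1y = 0.01284;  mass: 90.03x + 128.13y = 1.160
Solving, x = 2.917 × 10^-3 mol, y = 7.004 × 10^-3 mol
mass of H2C2O4 = 2.917 × 10^-3 × 90.03 = 0.2626 g
% H2C2O4 = 0.2626 / 1.160 × 100 = 22.64 %

22.64 %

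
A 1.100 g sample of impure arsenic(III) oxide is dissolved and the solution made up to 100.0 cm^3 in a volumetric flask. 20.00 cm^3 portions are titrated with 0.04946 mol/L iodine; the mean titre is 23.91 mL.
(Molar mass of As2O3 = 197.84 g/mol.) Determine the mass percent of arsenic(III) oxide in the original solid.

As2O3 + 2 I2 + 2 H2O → As2O5 + 4 HI
n(I2) per titration = 0.02391 × 0.04946 = 1.183 × 10^-3 mol
From the 1:2 ratio, n(As2O3) in each aliquot = 1/2 × 1.183 × 10^-3 = 5.913 × 10^-4 mol
n(As2O3) in the whole flask = 5.913 × 10^-4 × 100.0/20.00 = 2.956 × 10^-3 mol
mass of As2O3 = 2.956 × 10^-3 × 197.84 = 0.5849 g
% As2O3 = 0.5849 / 1.100 × 100 = 53.17 %

53.17 %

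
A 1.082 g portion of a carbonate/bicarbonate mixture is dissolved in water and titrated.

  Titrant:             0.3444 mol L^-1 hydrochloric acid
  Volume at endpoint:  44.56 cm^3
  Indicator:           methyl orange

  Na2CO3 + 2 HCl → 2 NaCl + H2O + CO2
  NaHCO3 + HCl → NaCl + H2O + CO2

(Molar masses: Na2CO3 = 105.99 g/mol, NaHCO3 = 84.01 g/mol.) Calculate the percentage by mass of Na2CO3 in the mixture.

32.73 %

n(HCl) = 0.04456 × 0.3444 = 0.01535 mol
Let x = n(Na2CO3), y = n(NaHCO3).
Titrant: 2x + 1y = 0.01535;  mass: 105.99x + 84.01y = 1.082
Solving, x = 3.341 × 10^-3 mol, y = 8.664 × 10^-3 mol
mass of Na2CO3 = 3.341 × 10^-3 × 105.99 = 0.3541 g
% Na2CO3 = 0.3541 / 1.082 × 100 = 32.73 %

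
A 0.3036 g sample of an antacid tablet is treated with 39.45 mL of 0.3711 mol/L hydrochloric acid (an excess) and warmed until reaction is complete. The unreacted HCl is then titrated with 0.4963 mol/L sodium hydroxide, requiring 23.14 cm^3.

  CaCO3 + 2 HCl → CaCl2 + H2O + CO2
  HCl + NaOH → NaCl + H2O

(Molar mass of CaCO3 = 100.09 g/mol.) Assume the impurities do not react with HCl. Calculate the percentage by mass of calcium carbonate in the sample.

n(HCl) added = 0.03945 × 0.3711 = 0.01464 mol
n(NaOH) used in back-titration = 0.02314 × 0.4963 = 0.01148 mol
n(HCl) left over = 0.01148 mol (1:1 ratio)
n(HCl) consumed by analyte = 0.01464 − 0.01148 = 3.156 × 10^-3 mol
From the 1:2 ratio, n(CaCO3) = 1/2 × 3.156 × 10^-3 = 1.578 × 10^-3 mol
mass of CaCO3 = 1.578 × 10^-3 × 100.09 = 0.1579 g
% CaCO3 = 0.1579 / 0.3036 × 100 = 52.02 %

52.02 %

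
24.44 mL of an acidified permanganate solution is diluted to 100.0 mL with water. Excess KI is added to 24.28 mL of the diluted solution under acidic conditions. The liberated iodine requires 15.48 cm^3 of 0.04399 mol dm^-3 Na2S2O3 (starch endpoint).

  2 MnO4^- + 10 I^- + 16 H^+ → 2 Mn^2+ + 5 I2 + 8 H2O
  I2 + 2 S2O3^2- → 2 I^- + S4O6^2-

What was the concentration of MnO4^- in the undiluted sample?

n(S2O3^2-) = 0.01548 × 0.04399 = 6.810 × 10^-4 mol
n(I2) = n(S2O3^2-)/2 = 3.405 × 10^-4 mol
From the 2:5 ratio, n(MnO4^-) in the aliquot = 2/5 × 3.405 × 10^-4 = 1.362 × 10^-4 mol
[MnO4^-]_dilute = 1.362 × 10^-4 / 0.02428 = 0.005609 mol/L
[MnO4^-]_original = 0.005609 × 100.0/24.44 = 0.02295 mol/L

0.02295 mol/L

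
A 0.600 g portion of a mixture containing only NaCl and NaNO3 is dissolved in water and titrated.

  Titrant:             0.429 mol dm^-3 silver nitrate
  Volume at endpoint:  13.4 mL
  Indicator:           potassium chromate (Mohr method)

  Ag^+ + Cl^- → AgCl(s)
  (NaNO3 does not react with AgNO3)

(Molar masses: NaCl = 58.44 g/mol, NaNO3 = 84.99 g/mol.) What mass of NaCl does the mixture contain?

n(AgNO3) = 0.0134 × 0.429 = 5.75 × 10^-3 mol
Let x = n(NaCl), y = n(NaNO3).
Titrant: 1x = 5.75 × 10^-3;  mass: 58.44x + 84.99y = 0.600
Solving, x = 5.75 × 10^-3 mol, y = 3.11 × 10^-3 mol
mass of NaCl = 5.75 × 10^-3 × 58.44 = 0.336 g

0.336 g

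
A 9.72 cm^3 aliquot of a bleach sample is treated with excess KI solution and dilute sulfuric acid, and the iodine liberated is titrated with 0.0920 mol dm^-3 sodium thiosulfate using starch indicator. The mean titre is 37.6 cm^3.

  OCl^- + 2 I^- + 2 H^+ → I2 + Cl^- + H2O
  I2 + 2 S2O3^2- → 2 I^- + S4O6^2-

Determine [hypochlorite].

0.178 mol/L

n(S2O3^2-) = 0.0376 × 0.0920 = 3.46 × 10^-3 mol
n(I2) = n(S2O3^2-)/2 = 1.73 × 10^-3 mol
n(OCl^-) in the aliquot = 1.73 × 10^-3 mol (1:1 ratio)
[OCl^-] = 1.73 × 10^-3 / 0.00972 = 0.178 mol/L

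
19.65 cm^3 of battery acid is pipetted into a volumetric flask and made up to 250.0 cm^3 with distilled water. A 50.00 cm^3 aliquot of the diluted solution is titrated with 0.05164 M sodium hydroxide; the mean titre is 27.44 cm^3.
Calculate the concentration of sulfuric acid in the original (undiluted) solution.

H2SO4 + 2 NaOH → Na2SO4 + 2 H2O
n(NaOH) = 0.02744 × 0.05164 = 1.417 × 10^-3 mol
From the 1:2 ratio, n(H2SO4) in the aliquot = 1/2 × 1.417 × 10^-3 = 7.085 × 10^-4 mol
[H2SO4]_dilute = 7.085 × 10^-4 / 0.05000 = 0.01417 mol/L
Dilution factor = 250.0 / 19.65 = 12.72
[H2SO4]_stock = 0.01417 × 12.72 = 0.1803 mol/L

0.1803 M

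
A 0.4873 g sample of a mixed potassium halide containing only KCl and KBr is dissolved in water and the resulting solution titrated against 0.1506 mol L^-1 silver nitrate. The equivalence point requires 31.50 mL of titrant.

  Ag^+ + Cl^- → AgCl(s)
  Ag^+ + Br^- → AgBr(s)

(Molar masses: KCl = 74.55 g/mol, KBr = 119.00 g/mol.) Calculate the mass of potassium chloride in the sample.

0.1295 g

n(AgNO3) = 0.03150 × 0.1506 = 4.744 × 10^-3 mol
Let x = n(KCl), y = n(KBr).
Titrant: 1x + 1y = 4.744 × 10^-3;  mass: 74.55x + 119.00y = 0.4873
Solving, x = 1.737 × 10^-3 mol, y = 3.007 × 10^-3 mol
mass of KCl = 1.737 × 10^-3 × 74.55 = 0.1295 g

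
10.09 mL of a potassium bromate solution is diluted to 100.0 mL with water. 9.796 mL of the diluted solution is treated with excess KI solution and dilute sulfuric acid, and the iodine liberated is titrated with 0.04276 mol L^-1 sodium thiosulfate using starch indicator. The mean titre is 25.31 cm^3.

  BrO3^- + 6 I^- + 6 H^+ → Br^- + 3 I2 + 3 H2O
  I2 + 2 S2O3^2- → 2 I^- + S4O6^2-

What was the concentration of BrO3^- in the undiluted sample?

n(S2O3^2-) = 0.02531 × 0.04276 = 1.082 × 10^-3 mol
n(I2) = n(S2O3^2-)/2 = 5.411 × 10^-4 mol
From the 1:3 ratio, n(BrO3^-) in the aliquot = 1/3 × 5.411 × 10^-4 = 1.804 × 10^-4 mol
[BrO3^-]_dilute = 1.804 × 10^-4 / 0.009796 = 0.01841 mol/L
[BrO3^-]_original = 0.01841 × 100.0/10.09 = 0.1825 mol/L

0.1825 mol/L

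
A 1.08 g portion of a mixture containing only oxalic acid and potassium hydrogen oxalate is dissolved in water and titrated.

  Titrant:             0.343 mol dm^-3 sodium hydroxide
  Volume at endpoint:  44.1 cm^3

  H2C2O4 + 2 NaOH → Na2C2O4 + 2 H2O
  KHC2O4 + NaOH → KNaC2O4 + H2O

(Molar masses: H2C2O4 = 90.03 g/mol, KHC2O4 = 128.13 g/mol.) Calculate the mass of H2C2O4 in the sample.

n(NaOH) = 0.0441 × 0.343 = 0.0151 mol
Let x = n(H2C2O4), y = n(KHC2O4).
Titrant: 2x + 1y = 0.0151;  mass: 90.03x + 128.13y = 1.08
Solving, x = 5.16 × 10^-3 mol, y = 4.80 × 10^-3 mol
mass of H2C2O4 = 5.16 × 10^-3 × 90.03 = 0.465 g

0.465 g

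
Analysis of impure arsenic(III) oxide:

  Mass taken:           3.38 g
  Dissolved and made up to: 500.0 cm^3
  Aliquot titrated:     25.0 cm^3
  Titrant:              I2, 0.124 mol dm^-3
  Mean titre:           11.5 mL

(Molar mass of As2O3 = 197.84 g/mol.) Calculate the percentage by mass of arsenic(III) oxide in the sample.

83.5 %

As2O3 + 2 I2 + 2 H2O → As2O5 + 4 HI
n(I2) per titration = 0.0115 × 0.124 = 1.43 × 10^-3 mol
From the 1:2 ratio, n(As2O3) in each aliquot = 1/2 × 1.43 × 10^-3 = 7.13 × 10^-4 mol
n(As2O3) in the whole flask = 7.13 × 10^-4 × 500.0/25.0 = 0.0143 mol
mass of As2O3 = 0.0143 × 197.84 = 2.82 g
% As2O3 = 2.82 / 3.38 × 100 = 83.5 %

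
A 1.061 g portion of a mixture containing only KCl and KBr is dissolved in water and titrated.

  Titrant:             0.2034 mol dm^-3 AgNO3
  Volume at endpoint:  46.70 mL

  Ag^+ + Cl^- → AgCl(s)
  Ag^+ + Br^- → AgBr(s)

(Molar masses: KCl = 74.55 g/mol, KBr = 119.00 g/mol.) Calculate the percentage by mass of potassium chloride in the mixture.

10.96 %

n(AgNO3) = 0.04670 × 0.2034 = 9.499 × 10^-3 mol
Let x = n(KCl), y = n(KBr).
Titrant: 1x + 1y = 9.499 × 10^-3;  mass: 74.55x + 119.00y = 1.061
Solving, x = 1.560 × 10^-3 mol, y = 7.938 × 10^-3 mol
mass of KCl = 1.560 × 10^-3 × 74.55 = 0.1163 g
% KCl = 0.1163 / 1.061 × 100 = 10.96 %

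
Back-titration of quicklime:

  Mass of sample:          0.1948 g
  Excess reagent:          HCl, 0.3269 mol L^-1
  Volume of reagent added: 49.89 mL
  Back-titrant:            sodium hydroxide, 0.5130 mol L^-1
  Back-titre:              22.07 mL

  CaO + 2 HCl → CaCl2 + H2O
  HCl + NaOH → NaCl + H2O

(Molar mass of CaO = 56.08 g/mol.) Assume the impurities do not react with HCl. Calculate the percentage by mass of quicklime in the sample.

n(HCl) added = 0.04989 × 0.3269 = 0.01631 mol
n(NaOH) used in back-titration = 0.02207 × 0.5130 = 0.01132 mol
n(HCl) left over = 0.01132 mol (1:1 ratio)
n(HCl) consumed by analyte = 0.01631 − 0.01132 = 4.987 × 10^-3 mol
From the 1:2 ratio, n(CaO) = 1/2 × 4.987 × 10^-3 = 2.494 × 10^-3 mol
mass of CaO = 2.494 × 10^-3 × 56.08 = 0.1398 g
% CaO = 0.1398 / 0.1948 × 100 = 71.79 %

71.79 %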